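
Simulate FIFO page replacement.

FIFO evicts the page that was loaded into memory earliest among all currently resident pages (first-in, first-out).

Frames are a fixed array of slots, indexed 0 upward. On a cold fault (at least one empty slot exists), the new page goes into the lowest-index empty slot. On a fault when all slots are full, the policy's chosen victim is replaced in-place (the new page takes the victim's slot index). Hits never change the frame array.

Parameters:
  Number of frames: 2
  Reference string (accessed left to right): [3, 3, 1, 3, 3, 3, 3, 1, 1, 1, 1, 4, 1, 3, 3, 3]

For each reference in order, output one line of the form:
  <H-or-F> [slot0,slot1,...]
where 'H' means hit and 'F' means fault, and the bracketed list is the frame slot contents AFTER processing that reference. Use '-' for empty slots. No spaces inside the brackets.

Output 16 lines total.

F [3,-]
H [3,-]
F [3,1]
H [3,1]
H [3,1]
H [3,1]
H [3,1]
H [3,1]
H [3,1]
H [3,1]
H [3,1]
F [4,1]
H [4,1]
F [4,3]
H [4,3]
H [4,3]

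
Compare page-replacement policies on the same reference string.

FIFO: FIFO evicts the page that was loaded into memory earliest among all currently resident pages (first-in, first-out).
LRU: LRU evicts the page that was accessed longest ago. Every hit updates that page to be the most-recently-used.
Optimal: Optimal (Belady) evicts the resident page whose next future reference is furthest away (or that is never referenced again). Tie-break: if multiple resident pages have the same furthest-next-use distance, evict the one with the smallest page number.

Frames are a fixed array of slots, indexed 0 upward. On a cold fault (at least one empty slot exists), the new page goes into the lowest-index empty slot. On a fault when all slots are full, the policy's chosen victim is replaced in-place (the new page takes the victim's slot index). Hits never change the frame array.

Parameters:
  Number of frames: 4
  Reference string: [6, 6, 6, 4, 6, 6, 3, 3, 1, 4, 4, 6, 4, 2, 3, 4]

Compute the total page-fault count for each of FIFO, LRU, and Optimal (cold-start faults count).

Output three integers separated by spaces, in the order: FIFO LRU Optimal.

Answer: 5 6 5

Derivation:
--- FIFO ---
  step 0: ref 6 -> FAULT, frames=[6,-,-,-] (faults so far: 1)
  step 1: ref 6 -> HIT, frames=[6,-,-,-] (faults so far: 1)
  step 2: ref 6 -> HIT, frames=[6,-,-,-] (faults so far: 1)
  step 3: ref 4 -> FAULT, frames=[6,4,-,-] (faults so far: 2)
  step 4: ref 6 -> HIT, frames=[6,4,-,-] (faults so far: 2)
  step 5: ref 6 -> HIT, frames=[6,4,-,-] (faults so far: 2)
  step 6: ref 3 -> FAULT, frames=[6,4,3,-] (faults so far: 3)
  step 7: ref 3 -> HIT, frames=[6,4,3,-] (faults so far: 3)
  step 8: ref 1 -> FAULT, frames=[6,4,3,1] (faults so far: 4)
  step 9: ref 4 -> HIT, frames=[6,4,3,1] (faults so far: 4)
  step 10: ref 4 -> HIT, frames=[6,4,3,1] (faults so far: 4)
  step 11: ref 6 -> HIT, frames=[6,4,3,1] (faults so far: 4)
  step 12: ref 4 -> HIT, frames=[6,4,3,1] (faults so far: 4)
  step 13: ref 2 -> FAULT, evict 6, frames=[2,4,3,1] (faults so far: 5)
  step 14: ref 3 -> HIT, frames=[2,4,3,1] (faults so far: 5)
  step 15: ref 4 -> HIT, frames=[2,4,3,1] (faults so far: 5)
  FIFO total faults: 5
--- LRU ---
  step 0: ref 6 -> FAULT, frames=[6,-,-,-] (faults so far: 1)
  step 1: ref 6 -> HIT, frames=[6,-,-,-] (faults so far: 1)
  step 2: ref 6 -> HIT, frames=[6,-,-,-] (faults so far: 1)
  step 3: ref 4 -> FAULT, frames=[6,4,-,-] (faults so far: 2)
  step 4: ref 6 -> HIT, frames=[6,4,-,-] (faults so far: 2)
  step 5: ref 6 -> HIT, frames=[6,4,-,-] (faults so far: 2)
  step 6: ref 3 -> FAULT, frames=[6,4,3,-] (faults so far: 3)
  step 7: ref 3 -> HIT, frames=[6,4,3,-] (faults so far: 3)
  step 8: ref 1 -> FAULT, frames=[6,4,3,1] (faults so far: 4)
  step 9: ref 4 -> HIT, frames=[6,4,3,1] (faults so far: 4)
  step 10: ref 4 -> HIT, frames=[6,4,3,1] (faults so far: 4)
  step 11: ref 6 -> HIT, frames=[6,4,3,1] (faults so far: 4)
  step 12: ref 4 -> HIT, frames=[6,4,3,1] (faults so far: 4)
  step 13: ref 2 -> FAULT, evict 3, frames=[6,4,2,1] (faults so far: 5)
  step 14: ref 3 -> FAULT, evict 1, frames=[6,4,2,3] (faults so far: 6)
  step 15: ref 4 -> HIT, frames=[6,4,2,3] (faults so far: 6)
  LRU total faults: 6
--- Optimal ---
  step 0: ref 6 -> FAULT, frames=[6,-,-,-] (faults so far: 1)
  step 1: ref 6 -> HIT, frames=[6,-,-,-] (faults so far: 1)
  step 2: ref 6 -> HIT, frames=[6,-,-,-] (faults so far: 1)
  step 3: ref 4 -> FAULT, frames=[6,4,-,-] (faults so far: 2)
  step 4: ref 6 -> HIT, frames=[6,4,-,-] (faults so far: 2)
  step 5: ref 6 -> HIT, frames=[6,4,-,-] (faults so far: 2)
  step 6: ref 3 -> FAULT, frames=[6,4,3,-] (faults so far: 3)
  step 7: ref 3 -> HIT, frames=[6,4,3,-] (faults so far: 3)
  step 8: ref 1 -> FAULT, frames=[6,4,3,1] (faults so far: 4)
  step 9: ref 4 -> HIT, frames=[6,4,3,1] (faults so far: 4)
  step 10: ref 4 -> HIT, frames=[6,4,3,1] (faults so far: 4)
  step 11: ref 6 -> HIT, frames=[6,4,3,1] (faults so far: 4)
  step 12: ref 4 -> HIT, frames=[6,4,3,1] (faults so far: 4)
  step 13: ref 2 -> FAULT, evict 1, frames=[6,4,3,2] (faults so far: 5)
  step 14: ref 3 -> HIT, frames=[6,4,3,2] (faults so far: 5)
  step 15: ref 4 -> HIT, frames=[6,4,3,2] (faults so far: 5)
  Optimal total faults: 5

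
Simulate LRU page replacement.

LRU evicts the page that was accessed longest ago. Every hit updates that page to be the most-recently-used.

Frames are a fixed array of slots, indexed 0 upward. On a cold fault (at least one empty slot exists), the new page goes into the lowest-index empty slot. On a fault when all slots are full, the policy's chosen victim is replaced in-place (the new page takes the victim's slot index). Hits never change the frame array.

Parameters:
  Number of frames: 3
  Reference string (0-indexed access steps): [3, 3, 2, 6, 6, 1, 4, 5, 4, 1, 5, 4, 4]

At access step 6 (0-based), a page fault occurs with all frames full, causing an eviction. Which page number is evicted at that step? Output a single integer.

Step 0: ref 3 -> FAULT, frames=[3,-,-]
Step 1: ref 3 -> HIT, frames=[3,-,-]
Step 2: ref 2 -> FAULT, frames=[3,2,-]
Step 3: ref 6 -> FAULT, frames=[3,2,6]
Step 4: ref 6 -> HIT, frames=[3,2,6]
Step 5: ref 1 -> FAULT, evict 3, frames=[1,2,6]
Step 6: ref 4 -> FAULT, evict 2, frames=[1,4,6]
At step 6: evicted page 2

Answer: 2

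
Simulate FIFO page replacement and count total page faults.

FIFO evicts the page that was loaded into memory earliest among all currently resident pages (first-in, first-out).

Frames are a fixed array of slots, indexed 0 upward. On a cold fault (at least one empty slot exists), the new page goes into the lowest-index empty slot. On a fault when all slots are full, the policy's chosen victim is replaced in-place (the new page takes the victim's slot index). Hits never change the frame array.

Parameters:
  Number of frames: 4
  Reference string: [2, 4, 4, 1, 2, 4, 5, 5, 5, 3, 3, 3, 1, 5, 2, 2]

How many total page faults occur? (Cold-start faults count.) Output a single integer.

Step 0: ref 2 → FAULT, frames=[2,-,-,-]
Step 1: ref 4 → FAULT, frames=[2,4,-,-]
Step 2: ref 4 → HIT, frames=[2,4,-,-]
Step 3: ref 1 → FAULT, frames=[2,4,1,-]
Step 4: ref 2 → HIT, frames=[2,4,1,-]
Step 5: ref 4 → HIT, frames=[2,4,1,-]
Step 6: ref 5 → FAULT, frames=[2,4,1,5]
Step 7: ref 5 → HIT, frames=[2,4,1,5]
Step 8: ref 5 → HIT, frames=[2,4,1,5]
Step 9: ref 3 → FAULT (evict 2), frames=[3,4,1,5]
Step 10: ref 3 → HIT, frames=[3,4,1,5]
Step 11: ref 3 → HIT, frames=[3,4,1,5]
Step 12: ref 1 → HIT, frames=[3,4,1,5]
Step 13: ref 5 → HIT, frames=[3,4,1,5]
Step 14: ref 2 → FAULT (evict 4), frames=[3,2,1,5]
Step 15: ref 2 → HIT, frames=[3,2,1,5]
Total faults: 6

Answer: 6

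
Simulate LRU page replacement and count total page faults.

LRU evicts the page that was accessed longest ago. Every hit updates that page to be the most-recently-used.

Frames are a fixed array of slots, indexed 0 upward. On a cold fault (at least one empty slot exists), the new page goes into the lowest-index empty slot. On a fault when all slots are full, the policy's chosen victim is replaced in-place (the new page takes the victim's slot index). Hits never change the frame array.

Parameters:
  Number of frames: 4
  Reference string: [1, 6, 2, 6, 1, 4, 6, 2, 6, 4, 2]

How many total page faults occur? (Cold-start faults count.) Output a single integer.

Step 0: ref 1 → FAULT, frames=[1,-,-,-]
Step 1: ref 6 → FAULT, frames=[1,6,-,-]
Step 2: ref 2 → FAULT, frames=[1,6,2,-]
Step 3: ref 6 → HIT, frames=[1,6,2,-]
Step 4: ref 1 → HIT, frames=[1,6,2,-]
Step 5: ref 4 → FAULT, frames=[1,6,2,4]
Step 6: ref 6 → HIT, frames=[1,6,2,4]
Step 7: ref 2 → HIT, frames=[1,6,2,4]
Step 8: ref 6 → HIT, frames=[1,6,2,4]
Step 9: ref 4 → HIT, frames=[1,6,2,4]
Step 10: ref 2 → HIT, frames=[1,6,2,4]
Total faults: 4

Answer: 4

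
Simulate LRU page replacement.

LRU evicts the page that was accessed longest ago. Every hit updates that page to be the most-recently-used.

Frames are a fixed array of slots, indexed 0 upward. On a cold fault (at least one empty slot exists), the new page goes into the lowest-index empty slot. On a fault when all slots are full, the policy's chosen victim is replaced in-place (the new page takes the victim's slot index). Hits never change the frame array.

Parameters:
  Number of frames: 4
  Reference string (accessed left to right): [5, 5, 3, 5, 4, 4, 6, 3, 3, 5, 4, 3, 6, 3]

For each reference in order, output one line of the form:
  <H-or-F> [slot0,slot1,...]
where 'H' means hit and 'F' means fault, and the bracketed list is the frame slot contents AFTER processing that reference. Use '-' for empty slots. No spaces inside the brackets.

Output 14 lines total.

F [5,-,-,-]
H [5,-,-,-]
F [5,3,-,-]
H [5,3,-,-]
F [5,3,4,-]
H [5,3,4,-]
F [5,3,4,6]
H [5,3,4,6]
H [5,3,4,6]
H [5,3,4,6]
H [5,3,4,6]
H [5,3,4,6]
H [5,3,4,6]
H [5,3,4,6]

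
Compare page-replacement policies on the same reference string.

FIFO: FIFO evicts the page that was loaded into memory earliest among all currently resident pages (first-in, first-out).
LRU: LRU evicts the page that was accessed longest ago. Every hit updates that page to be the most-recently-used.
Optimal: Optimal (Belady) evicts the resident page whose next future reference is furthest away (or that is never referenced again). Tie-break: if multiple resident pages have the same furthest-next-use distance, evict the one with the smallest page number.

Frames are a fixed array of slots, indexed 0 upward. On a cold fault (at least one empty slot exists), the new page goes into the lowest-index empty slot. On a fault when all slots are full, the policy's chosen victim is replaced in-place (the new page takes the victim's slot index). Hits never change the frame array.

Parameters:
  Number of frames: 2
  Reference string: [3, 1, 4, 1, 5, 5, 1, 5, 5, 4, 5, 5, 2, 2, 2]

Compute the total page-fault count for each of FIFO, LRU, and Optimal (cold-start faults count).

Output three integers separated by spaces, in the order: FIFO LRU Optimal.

Answer: 8 6 6

Derivation:
--- FIFO ---
  step 0: ref 3 -> FAULT, frames=[3,-] (faults so far: 1)
  step 1: ref 1 -> FAULT, frames=[3,1] (faults so far: 2)
  step 2: ref 4 -> FAULT, evict 3, frames=[4,1] (faults so far: 3)
  step 3: ref 1 -> HIT, frames=[4,1] (faults so far: 3)
  step 4: ref 5 -> FAULT, evict 1, frames=[4,5] (faults so far: 4)
  step 5: ref 5 -> HIT, frames=[4,5] (faults so far: 4)
  step 6: ref 1 -> FAULT, evict 4, frames=[1,5] (faults so far: 5)
  step 7: ref 5 -> HIT, frames=[1,5] (faults so far: 5)
  step 8: ref 5 -> HIT, frames=[1,5] (faults so far: 5)
  step 9: ref 4 -> FAULT, evict 5, frames=[1,4] (faults so far: 6)
  step 10: ref 5 -> FAULT, evict 1, frames=[5,4] (faults so far: 7)
  step 11: ref 5 -> HIT, frames=[5,4] (faults so far: 7)
  step 12: ref 2 -> FAULT, evict 4, frames=[5,2] (faults so far: 8)
  step 13: ref 2 -> HIT, frames=[5,2] (faults so far: 8)
  step 14: ref 2 -> HIT, frames=[5,2] (faults so far: 8)
  FIFO total faults: 8
--- LRU ---
  step 0: ref 3 -> FAULT, frames=[3,-] (faults so far: 1)
  step 1: ref 1 -> FAULT, frames=[3,1] (faults so far: 2)
  step 2: ref 4 -> FAULT, evict 3, frames=[4,1] (faults so far: 3)
  step 3: ref 1 -> HIT, frames=[4,1] (faults so far: 3)
  step 4: ref 5 -> FAULT, evict 4, frames=[5,1] (faults so far: 4)
  step 5: ref 5 -> HIT, frames=[5,1] (faults so far: 4)
  step 6: ref 1 -> HIT, frames=[5,1] (faults so far: 4)
  step 7: ref 5 -> HIT, frames=[5,1] (faults so far: 4)
  step 8: ref 5 -> HIT, frames=[5,1] (faults so far: 4)
  step 9: ref 4 -> FAULT, evict 1, frames=[5,4] (faults so far: 5)
  step 10: ref 5 -> HIT, frames=[5,4] (faults so far: 5)
  step 11: ref 5 -> HIT, frames=[5,4] (faults so far: 5)
  step 12: ref 2 -> FAULT, evict 4, frames=[5,2] (faults so far: 6)
  step 13: ref 2 -> HIT, frames=[5,2] (faults so far: 6)
  step 14: ref 2 -> HIT, frames=[5,2] (faults so far: 6)
  LRU total faults: 6
--- Optimal ---
  step 0: ref 3 -> FAULT, frames=[3,-] (faults so far: 1)
  step 1: ref 1 -> FAULT, frames=[3,1] (faults so far: 2)
  step 2: ref 4 -> FAULT, evict 3, frames=[4,1] (faults so far: 3)
  step 3: ref 1 -> HIT, frames=[4,1] (faults so far: 3)
  step 4: ref 5 -> FAULT, evict 4, frames=[5,1] (faults so far: 4)
  step 5: ref 5 -> HIT, frames=[5,1] (faults so far: 4)
  step 6: ref 1 -> HIT, frames=[5,1] (faults so far: 4)
  step 7: ref 5 -> HIT, frames=[5,1] (faults so far: 4)
  step 8: ref 5 -> HIT, frames=[5,1] (faults so far: 4)
  step 9: ref 4 -> FAULT, evict 1, frames=[5,4] (faults so far: 5)
  step 10: ref 5 -> HIT, frames=[5,4] (faults so far: 5)
  step 11: ref 5 -> HIT, frames=[5,4] (faults so far: 5)
  step 12: ref 2 -> FAULT, evict 4, frames=[5,2] (faults so far: 6)
  step 13: ref 2 -> HIT, frames=[5,2] (faults so far: 6)
  step 14: ref 2 -> HIT, frames=[5,2] (faults so far: 6)
  Optimal total faults: 6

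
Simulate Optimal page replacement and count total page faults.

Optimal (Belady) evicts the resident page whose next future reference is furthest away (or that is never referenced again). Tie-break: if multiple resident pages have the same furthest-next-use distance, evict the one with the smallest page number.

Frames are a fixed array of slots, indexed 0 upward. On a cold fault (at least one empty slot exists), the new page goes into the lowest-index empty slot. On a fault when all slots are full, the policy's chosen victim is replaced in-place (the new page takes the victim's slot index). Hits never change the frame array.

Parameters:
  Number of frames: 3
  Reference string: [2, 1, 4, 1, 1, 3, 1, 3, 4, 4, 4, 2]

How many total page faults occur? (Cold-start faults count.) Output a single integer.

Step 0: ref 2 → FAULT, frames=[2,-,-]
Step 1: ref 1 → FAULT, frames=[2,1,-]
Step 2: ref 4 → FAULT, frames=[2,1,4]
Step 3: ref 1 → HIT, frames=[2,1,4]
Step 4: ref 1 → HIT, frames=[2,1,4]
Step 5: ref 3 → FAULT (evict 2), frames=[3,1,4]
Step 6: ref 1 → HIT, frames=[3,1,4]
Step 7: ref 3 → HIT, frames=[3,1,4]
Step 8: ref 4 → HIT, frames=[3,1,4]
Step 9: ref 4 → HIT, frames=[3,1,4]
Step 10: ref 4 → HIT, frames=[3,1,4]
Step 11: ref 2 → FAULT (evict 1), frames=[3,2,4]
Total faults: 5

Answer: 5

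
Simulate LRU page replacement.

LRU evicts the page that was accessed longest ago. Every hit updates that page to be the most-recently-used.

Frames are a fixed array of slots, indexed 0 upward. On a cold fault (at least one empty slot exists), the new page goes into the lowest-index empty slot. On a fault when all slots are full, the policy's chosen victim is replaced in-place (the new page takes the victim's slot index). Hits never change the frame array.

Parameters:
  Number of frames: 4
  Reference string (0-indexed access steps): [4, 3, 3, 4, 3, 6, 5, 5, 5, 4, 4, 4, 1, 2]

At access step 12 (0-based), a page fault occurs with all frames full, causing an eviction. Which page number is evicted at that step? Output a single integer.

Answer: 3

Derivation:
Step 0: ref 4 -> FAULT, frames=[4,-,-,-]
Step 1: ref 3 -> FAULT, frames=[4,3,-,-]
Step 2: ref 3 -> HIT, frames=[4,3,-,-]
Step 3: ref 4 -> HIT, frames=[4,3,-,-]
Step 4: ref 3 -> HIT, frames=[4,3,-,-]
Step 5: ref 6 -> FAULT, frames=[4,3,6,-]
Step 6: ref 5 -> FAULT, frames=[4,3,6,5]
Step 7: ref 5 -> HIT, frames=[4,3,6,5]
Step 8: ref 5 -> HIT, frames=[4,3,6,5]
Step 9: ref 4 -> HIT, frames=[4,3,6,5]
Step 10: ref 4 -> HIT, frames=[4,3,6,5]
Step 11: ref 4 -> HIT, frames=[4,3,6,5]
Step 12: ref 1 -> FAULT, evict 3, frames=[4,1,6,5]
At step 12: evicted page 3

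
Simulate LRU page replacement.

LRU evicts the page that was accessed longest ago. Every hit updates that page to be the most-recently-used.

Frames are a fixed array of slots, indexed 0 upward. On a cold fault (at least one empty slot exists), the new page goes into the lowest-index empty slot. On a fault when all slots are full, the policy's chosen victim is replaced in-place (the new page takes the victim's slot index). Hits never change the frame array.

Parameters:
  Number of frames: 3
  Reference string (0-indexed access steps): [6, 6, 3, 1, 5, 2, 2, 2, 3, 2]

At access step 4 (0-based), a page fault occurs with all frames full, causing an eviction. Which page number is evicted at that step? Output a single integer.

Step 0: ref 6 -> FAULT, frames=[6,-,-]
Step 1: ref 6 -> HIT, frames=[6,-,-]
Step 2: ref 3 -> FAULT, frames=[6,3,-]
Step 3: ref 1 -> FAULT, frames=[6,3,1]
Step 4: ref 5 -> FAULT, evict 6, frames=[5,3,1]
At step 4: evicted page 6

Answer: 6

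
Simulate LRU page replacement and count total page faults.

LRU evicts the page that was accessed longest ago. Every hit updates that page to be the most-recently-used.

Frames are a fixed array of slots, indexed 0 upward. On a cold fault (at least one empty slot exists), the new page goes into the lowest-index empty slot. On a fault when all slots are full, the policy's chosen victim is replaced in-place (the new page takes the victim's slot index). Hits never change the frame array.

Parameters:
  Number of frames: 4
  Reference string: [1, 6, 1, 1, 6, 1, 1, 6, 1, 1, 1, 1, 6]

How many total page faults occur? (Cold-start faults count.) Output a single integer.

Step 0: ref 1 → FAULT, frames=[1,-,-,-]
Step 1: ref 6 → FAULT, frames=[1,6,-,-]
Step 2: ref 1 → HIT, frames=[1,6,-,-]
Step 3: ref 1 → HIT, frames=[1,6,-,-]
Step 4: ref 6 → HIT, frames=[1,6,-,-]
Step 5: ref 1 → HIT, frames=[1,6,-,-]
Step 6: ref 1 → HIT, frames=[1,6,-,-]
Step 7: ref 6 → HIT, frames=[1,6,-,-]
Step 8: ref 1 → HIT, frames=[1,6,-,-]
Step 9: ref 1 → HIT, frames=[1,6,-,-]
Step 10: ref 1 → HIT, frames=[1,6,-,-]
Step 11: ref 1 → HIT, frames=[1,6,-,-]
Step 12: ref 6 → HIT, frames=[1,6,-,-]
Total faults: 2

Answer: 2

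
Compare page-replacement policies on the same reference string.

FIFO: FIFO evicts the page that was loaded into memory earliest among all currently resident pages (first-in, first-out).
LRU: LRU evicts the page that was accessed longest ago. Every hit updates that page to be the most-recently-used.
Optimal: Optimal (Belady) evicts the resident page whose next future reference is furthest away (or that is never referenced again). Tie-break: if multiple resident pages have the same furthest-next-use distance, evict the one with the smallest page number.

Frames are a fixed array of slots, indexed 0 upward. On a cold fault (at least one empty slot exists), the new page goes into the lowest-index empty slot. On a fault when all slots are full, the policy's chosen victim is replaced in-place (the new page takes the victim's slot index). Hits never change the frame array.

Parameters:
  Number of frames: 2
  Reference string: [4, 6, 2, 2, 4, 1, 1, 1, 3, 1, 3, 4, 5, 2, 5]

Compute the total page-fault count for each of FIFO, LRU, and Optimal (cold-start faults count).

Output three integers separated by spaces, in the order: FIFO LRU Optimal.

--- FIFO ---
  step 0: ref 4 -> FAULT, frames=[4,-] (faults so far: 1)
  step 1: ref 6 -> FAULT, frames=[4,6] (faults so far: 2)
  step 2: ref 2 -> FAULT, evict 4, frames=[2,6] (faults so far: 3)
  step 3: ref 2 -> HIT, frames=[2,6] (faults so far: 3)
  step 4: ref 4 -> FAULT, evict 6, frames=[2,4] (faults so far: 4)
  step 5: ref 1 -> FAULT, evict 2, frames=[1,4] (faults so far: 5)
  step 6: ref 1 -> HIT, frames=[1,4] (faults so far: 5)
  step 7: ref 1 -> HIT, frames=[1,4] (faults so far: 5)
  step 8: ref 3 -> FAULT, evict 4, frames=[1,3] (faults so far: 6)
  step 9: ref 1 -> HIT, frames=[1,3] (faults so far: 6)
  step 10: ref 3 -> HIT, frames=[1,3] (faults so far: 6)
  step 11: ref 4 -> FAULT, evict 1, frames=[4,3] (faults so far: 7)
  step 12: ref 5 -> FAULT, evict 3, frames=[4,5] (faults so far: 8)
  step 13: ref 2 -> FAULT, evict 4, frames=[2,5] (faults so far: 9)
  step 14: ref 5 -> HIT, frames=[2,5] (faults so far: 9)
  FIFO total faults: 9
--- LRU ---
  step 0: ref 4 -> FAULT, frames=[4,-] (faults so far: 1)
  step 1: ref 6 -> FAULT, frames=[4,6] (faults so far: 2)
  step 2: ref 2 -> FAULT, evict 4, frames=[2,6] (faults so far: 3)
  step 3: ref 2 -> HIT, frames=[2,6] (faults so far: 3)
  step 4: ref 4 -> FAULT, evict 6, frames=[2,4] (faults so far: 4)
  step 5: ref 1 -> FAULT, evict 2, frames=[1,4] (faults so far: 5)
  step 6: ref 1 -> HIT, frames=[1,4] (faults so far: 5)
  step 7: ref 1 -> HIT, frames=[1,4] (faults so far: 5)
  step 8: ref 3 -> FAULT, evict 4, frames=[1,3] (faults so far: 6)
  step 9: ref 1 -> HIT, frames=[1,3] (faults so far: 6)
  step 10: ref 3 -> HIT, frames=[1,3] (faults so far: 6)
  step 11: ref 4 -> FAULT, evict 1, frames=[4,3] (faults so far: 7)
  step 12: ref 5 -> FAULT, evict 3, frames=[4,5] (faults so far: 8)
  step 13: ref 2 -> FAULT, evict 4, frames=[2,5] (faults so far: 9)
  step 14: ref 5 -> HIT, frames=[2,5] (faults so far: 9)
  LRU total faults: 9
--- Optimal ---
  step 0: ref 4 -> FAULT, frames=[4,-] (faults so far: 1)
  step 1: ref 6 -> FAULT, frames=[4,6] (faults so far: 2)
  step 2: ref 2 -> FAULT, evict 6, frames=[4,2] (faults so far: 3)
  step 3: ref 2 -> HIT, frames=[4,2] (faults so far: 3)
  step 4: ref 4 -> HIT, frames=[4,2] (faults so far: 3)
  step 5: ref 1 -> FAULT, evict 2, frames=[4,1] (faults so far: 4)
  step 6: ref 1 -> HIT, frames=[4,1] (faults so far: 4)
  step 7: ref 1 -> HIT, frames=[4,1] (faults so far: 4)
  step 8: ref 3 -> FAULT, evict 4, frames=[3,1] (faults so far: 5)
  step 9: ref 1 -> HIT, frames=[3,1] (faults so far: 5)
  step 10: ref 3 -> HIT, frames=[3,1] (faults so far: 5)
  step 11: ref 4 -> FAULT, evict 1, frames=[3,4] (faults so far: 6)
  step 12: ref 5 -> FAULT, evict 3, frames=[5,4] (faults so far: 7)
  step 13: ref 2 -> FAULT, evict 4, frames=[5,2] (faults so far: 8)
  step 14: ref 5 -> HIT, frames=[5,2] (faults so far: 8)
  Optimal total faults: 8

Answer: 9 9 8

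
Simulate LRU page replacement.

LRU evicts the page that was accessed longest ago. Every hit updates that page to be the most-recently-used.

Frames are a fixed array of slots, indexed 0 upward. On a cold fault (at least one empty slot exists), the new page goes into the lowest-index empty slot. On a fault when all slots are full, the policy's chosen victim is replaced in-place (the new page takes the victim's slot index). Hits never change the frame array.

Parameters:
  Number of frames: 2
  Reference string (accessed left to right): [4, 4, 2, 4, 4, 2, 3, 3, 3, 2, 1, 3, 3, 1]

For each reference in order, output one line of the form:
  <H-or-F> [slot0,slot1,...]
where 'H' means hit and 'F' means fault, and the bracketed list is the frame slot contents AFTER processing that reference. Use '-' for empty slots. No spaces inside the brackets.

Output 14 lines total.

F [4,-]
H [4,-]
F [4,2]
H [4,2]
H [4,2]
H [4,2]
F [3,2]
H [3,2]
H [3,2]
H [3,2]
F [1,2]
F [1,3]
H [1,3]
H [1,3]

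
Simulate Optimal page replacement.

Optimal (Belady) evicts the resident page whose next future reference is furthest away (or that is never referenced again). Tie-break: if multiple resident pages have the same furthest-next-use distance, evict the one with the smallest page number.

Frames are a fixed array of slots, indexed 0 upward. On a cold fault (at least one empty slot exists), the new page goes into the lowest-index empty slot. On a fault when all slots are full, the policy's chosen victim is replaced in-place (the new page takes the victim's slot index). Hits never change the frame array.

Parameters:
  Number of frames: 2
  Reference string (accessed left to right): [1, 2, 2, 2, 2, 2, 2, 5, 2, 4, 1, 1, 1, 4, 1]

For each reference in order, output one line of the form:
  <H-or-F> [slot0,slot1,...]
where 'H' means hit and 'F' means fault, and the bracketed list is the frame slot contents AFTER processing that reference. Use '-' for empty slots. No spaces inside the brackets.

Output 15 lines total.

F [1,-]
F [1,2]
H [1,2]
H [1,2]
H [1,2]
H [1,2]
H [1,2]
F [5,2]
H [5,2]
F [5,4]
F [1,4]
H [1,4]
H [1,4]
H [1,4]
H [1,4]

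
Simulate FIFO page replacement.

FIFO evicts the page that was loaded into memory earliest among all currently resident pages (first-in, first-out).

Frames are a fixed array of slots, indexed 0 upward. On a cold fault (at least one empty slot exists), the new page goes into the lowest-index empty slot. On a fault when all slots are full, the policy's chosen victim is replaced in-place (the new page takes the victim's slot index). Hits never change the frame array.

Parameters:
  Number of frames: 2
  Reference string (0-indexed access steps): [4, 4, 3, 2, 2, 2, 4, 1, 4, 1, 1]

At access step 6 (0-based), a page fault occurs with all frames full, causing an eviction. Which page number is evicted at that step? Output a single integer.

Step 0: ref 4 -> FAULT, frames=[4,-]
Step 1: ref 4 -> HIT, frames=[4,-]
Step 2: ref 3 -> FAULT, frames=[4,3]
Step 3: ref 2 -> FAULT, evict 4, frames=[2,3]
Step 4: ref 2 -> HIT, frames=[2,3]
Step 5: ref 2 -> HIT, frames=[2,3]
Step 6: ref 4 -> FAULT, evict 3, frames=[2,4]
At step 6: evicted page 3

Answer: 3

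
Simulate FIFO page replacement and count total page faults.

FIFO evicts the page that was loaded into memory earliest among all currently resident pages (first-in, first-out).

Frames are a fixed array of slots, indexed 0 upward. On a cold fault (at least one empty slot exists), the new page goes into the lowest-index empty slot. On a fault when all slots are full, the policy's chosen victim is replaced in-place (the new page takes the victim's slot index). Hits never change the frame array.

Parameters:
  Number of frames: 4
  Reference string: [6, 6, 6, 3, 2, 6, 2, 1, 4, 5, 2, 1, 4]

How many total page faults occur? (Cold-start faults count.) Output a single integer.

Step 0: ref 6 → FAULT, frames=[6,-,-,-]
Step 1: ref 6 → HIT, frames=[6,-,-,-]
Step 2: ref 6 → HIT, frames=[6,-,-,-]
Step 3: ref 3 → FAULT, frames=[6,3,-,-]
Step 4: ref 2 → FAULT, frames=[6,3,2,-]
Step 5: ref 6 → HIT, frames=[6,3,2,-]
Step 6: ref 2 → HIT, frames=[6,3,2,-]
Step 7: ref 1 → FAULT, frames=[6,3,2,1]
Step 8: ref 4 → FAULT (evict 6), frames=[4,3,2,1]
Step 9: ref 5 → FAULT (evict 3), frames=[4,5,2,1]
Step 10: ref 2 → HIT, frames=[4,5,2,1]
Step 11: ref 1 → HIT, frames=[4,5,2,1]
Step 12: ref 4 → HIT, frames=[4,5,2,1]
Total faults: 6

Answer: 6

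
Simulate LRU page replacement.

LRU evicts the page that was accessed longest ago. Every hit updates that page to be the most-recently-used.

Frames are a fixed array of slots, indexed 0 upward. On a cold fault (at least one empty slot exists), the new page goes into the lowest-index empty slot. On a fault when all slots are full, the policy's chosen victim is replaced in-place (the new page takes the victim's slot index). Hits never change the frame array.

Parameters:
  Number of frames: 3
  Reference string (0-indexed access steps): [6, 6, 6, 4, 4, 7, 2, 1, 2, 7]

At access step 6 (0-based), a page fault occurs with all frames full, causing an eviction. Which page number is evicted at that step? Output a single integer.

Step 0: ref 6 -> FAULT, frames=[6,-,-]
Step 1: ref 6 -> HIT, frames=[6,-,-]
Step 2: ref 6 -> HIT, frames=[6,-,-]
Step 3: ref 4 -> FAULT, frames=[6,4,-]
Step 4: ref 4 -> HIT, frames=[6,4,-]
Step 5: ref 7 -> FAULT, frames=[6,4,7]
Step 6: ref 2 -> FAULT, evict 6, frames=[2,4,7]
At step 6: evicted page 6

Answer: 6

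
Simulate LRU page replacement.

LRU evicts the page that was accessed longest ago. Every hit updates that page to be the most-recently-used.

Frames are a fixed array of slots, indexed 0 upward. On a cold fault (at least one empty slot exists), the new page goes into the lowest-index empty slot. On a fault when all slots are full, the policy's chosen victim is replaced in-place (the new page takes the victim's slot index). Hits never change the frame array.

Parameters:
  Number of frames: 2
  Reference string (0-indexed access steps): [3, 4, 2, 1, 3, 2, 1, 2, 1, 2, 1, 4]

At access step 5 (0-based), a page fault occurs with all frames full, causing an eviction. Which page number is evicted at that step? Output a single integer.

Answer: 1

Derivation:
Step 0: ref 3 -> FAULT, frames=[3,-]
Step 1: ref 4 -> FAULT, frames=[3,4]
Step 2: ref 2 -> FAULT, evict 3, frames=[2,4]
Step 3: ref 1 -> FAULT, evict 4, frames=[2,1]
Step 4: ref 3 -> FAULT, evict 2, frames=[3,1]
Step 5: ref 2 -> FAULT, evict 1, frames=[3,2]
At step 5: evicted page 1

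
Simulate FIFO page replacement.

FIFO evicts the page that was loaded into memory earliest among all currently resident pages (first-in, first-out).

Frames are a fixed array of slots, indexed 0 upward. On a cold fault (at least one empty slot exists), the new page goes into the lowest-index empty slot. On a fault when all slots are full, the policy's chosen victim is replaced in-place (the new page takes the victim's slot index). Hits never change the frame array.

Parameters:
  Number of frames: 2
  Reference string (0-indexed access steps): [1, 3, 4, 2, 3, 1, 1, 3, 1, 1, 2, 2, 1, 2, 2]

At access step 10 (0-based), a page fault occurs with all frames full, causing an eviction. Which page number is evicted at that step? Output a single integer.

Answer: 3

Derivation:
Step 0: ref 1 -> FAULT, frames=[1,-]
Step 1: ref 3 -> FAULT, frames=[1,3]
Step 2: ref 4 -> FAULT, evict 1, frames=[4,3]
Step 3: ref 2 -> FAULT, evict 3, frames=[4,2]
Step 4: ref 3 -> FAULT, evict 4, frames=[3,2]
Step 5: ref 1 -> FAULT, evict 2, frames=[3,1]
Step 6: ref 1 -> HIT, frames=[3,1]
Step 7: ref 3 -> HIT, frames=[3,1]
Step 8: ref 1 -> HIT, frames=[3,1]
Step 9: ref 1 -> HIT, frames=[3,1]
Step 10: ref 2 -> FAULT, evict 3, frames=[2,1]
At step 10: evicted page 3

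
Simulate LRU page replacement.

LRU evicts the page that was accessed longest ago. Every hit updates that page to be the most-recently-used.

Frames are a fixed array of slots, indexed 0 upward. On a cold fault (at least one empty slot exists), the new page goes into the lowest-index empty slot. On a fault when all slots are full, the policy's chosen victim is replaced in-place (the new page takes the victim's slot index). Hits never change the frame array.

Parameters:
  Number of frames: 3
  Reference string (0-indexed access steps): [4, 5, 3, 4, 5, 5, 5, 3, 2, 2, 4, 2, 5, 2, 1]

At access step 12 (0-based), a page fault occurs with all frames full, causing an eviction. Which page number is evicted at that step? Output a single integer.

Step 0: ref 4 -> FAULT, frames=[4,-,-]
Step 1: ref 5 -> FAULT, frames=[4,5,-]
Step 2: ref 3 -> FAULT, frames=[4,5,3]
Step 3: ref 4 -> HIT, frames=[4,5,3]
Step 4: ref 5 -> HIT, frames=[4,5,3]
Step 5: ref 5 -> HIT, frames=[4,5,3]
Step 6: ref 5 -> HIT, frames=[4,5,3]
Step 7: ref 3 -> HIT, frames=[4,5,3]
Step 8: ref 2 -> FAULT, evict 4, frames=[2,5,3]
Step 9: ref 2 -> HIT, frames=[2,5,3]
Step 10: ref 4 -> FAULT, evict 5, frames=[2,4,3]
Step 11: ref 2 -> HIT, frames=[2,4,3]
Step 12: ref 5 -> FAULT, evict 3, frames=[2,4,5]
At step 12: evicted page 3

Answer: 3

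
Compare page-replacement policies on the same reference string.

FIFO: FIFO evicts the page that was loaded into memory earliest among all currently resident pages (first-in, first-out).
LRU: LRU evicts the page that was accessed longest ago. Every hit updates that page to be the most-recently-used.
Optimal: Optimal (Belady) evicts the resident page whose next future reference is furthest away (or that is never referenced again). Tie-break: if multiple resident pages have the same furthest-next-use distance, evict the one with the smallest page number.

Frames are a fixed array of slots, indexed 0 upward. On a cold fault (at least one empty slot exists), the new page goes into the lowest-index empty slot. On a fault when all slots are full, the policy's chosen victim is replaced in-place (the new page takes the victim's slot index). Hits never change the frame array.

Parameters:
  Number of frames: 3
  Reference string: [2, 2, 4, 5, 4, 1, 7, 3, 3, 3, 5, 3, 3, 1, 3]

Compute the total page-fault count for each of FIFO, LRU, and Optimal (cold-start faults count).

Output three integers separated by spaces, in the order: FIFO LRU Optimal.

Answer: 8 8 6

Derivation:
--- FIFO ---
  step 0: ref 2 -> FAULT, frames=[2,-,-] (faults so far: 1)
  step 1: ref 2 -> HIT, frames=[2,-,-] (faults so far: 1)
  step 2: ref 4 -> FAULT, frames=[2,4,-] (faults so far: 2)
  step 3: ref 5 -> FAULT, frames=[2,4,5] (faults so far: 3)
  step 4: ref 4 -> HIT, frames=[2,4,5] (faults so far: 3)
  step 5: ref 1 -> FAULT, evict 2, frames=[1,4,5] (faults so far: 4)
  step 6: ref 7 -> FAULT, evict 4, frames=[1,7,5] (faults so far: 5)
  step 7: ref 3 -> FAULT, evict 5, frames=[1,7,3] (faults so far: 6)
  step 8: ref 3 -> HIT, frames=[1,7,3] (faults so far: 6)
  step 9: ref 3 -> HIT, frames=[1,7,3] (faults so far: 6)
  step 10: ref 5 -> FAULT, evict 1, frames=[5,7,3] (faults so far: 7)
  step 11: ref 3 -> HIT, frames=[5,7,3] (faults so far: 7)
  step 12: ref 3 -> HIT, frames=[5,7,3] (faults so far: 7)
  step 13: ref 1 -> FAULT, evict 7, frames=[5,1,3] (faults so far: 8)
  step 14: ref 3 -> HIT, frames=[5,1,3] (faults so far: 8)
  FIFO total faults: 8
--- LRU ---
  step 0: ref 2 -> FAULT, frames=[2,-,-] (faults so far: 1)
  step 1: ref 2 -> HIT, frames=[2,-,-] (faults so far: 1)
  step 2: ref 4 -> FAULT, frames=[2,4,-] (faults so far: 2)
  step 3: ref 5 -> FAULT, frames=[2,4,5] (faults so far: 3)
  step 4: ref 4 -> HIT, frames=[2,4,5] (faults so far: 3)
  step 5: ref 1 -> FAULT, evict 2, frames=[1,4,5] (faults so far: 4)
  step 6: ref 7 -> FAULT, evict 5, frames=[1,4,7] (faults so far: 5)
  step 7: ref 3 -> FAULT, evict 4, frames=[1,3,7] (faults so far: 6)
  step 8: ref 3 -> HIT, frames=[1,3,7] (faults so far: 6)
  step 9: ref 3 -> HIT, frames=[1,3,7] (faults so far: 6)
  step 10: ref 5 -> FAULT, evict 1, frames=[5,3,7] (faults so far: 7)
  step 11: ref 3 -> HIT, frames=[5,3,7] (faults so far: 7)
  step 12: ref 3 -> HIT, frames=[5,3,7] (faults so far: 7)
  step 13: ref 1 -> FAULT, evict 7, frames=[5,3,1] (faults so far: 8)
  step 14: ref 3 -> HIT, frames=[5,3,1] (faults so far: 8)
  LRU total faults: 8
--- Optimal ---
  step 0: ref 2 -> FAULT, frames=[2,-,-] (faults so far: 1)
  step 1: ref 2 -> HIT, frames=[2,-,-] (faults so far: 1)
  step 2: ref 4 -> FAULT, frames=[2,4,-] (faults so far: 2)
  step 3: ref 5 -> FAULT, frames=[2,4,5] (faults so far: 3)
  step 4: ref 4 -> HIT, frames=[2,4,5] (faults so far: 3)
  step 5: ref 1 -> FAULT, evict 2, frames=[1,4,5] (faults so far: 4)
  step 6: ref 7 -> FAULT, evict 4, frames=[1,7,5] (faults so far: 5)
  step 7: ref 3 -> FAULT, evict 7, frames=[1,3,5] (faults so far: 6)
  step 8: ref 3 -> HIT, frames=[1,3,5] (faults so far: 6)
  step 9: ref 3 -> HIT, frames=[1,3,5] (faults so far: 6)
  step 10: ref 5 -> HIT, frames=[1,3,5] (faults so far: 6)
  step 11: ref 3 -> HIT, frames=[1,3,5] (faults so far: 6)
  step 12: ref 3 -> HIT, frames=[1,3,5] (faults so far: 6)
  step 13: ref 1 -> HIT, frames=[1,3,5] (faults so far: 6)
  step 14: ref 3 -> HIT, frames=[1,3,5] (faults so far: 6)
  Optimal total faults: 6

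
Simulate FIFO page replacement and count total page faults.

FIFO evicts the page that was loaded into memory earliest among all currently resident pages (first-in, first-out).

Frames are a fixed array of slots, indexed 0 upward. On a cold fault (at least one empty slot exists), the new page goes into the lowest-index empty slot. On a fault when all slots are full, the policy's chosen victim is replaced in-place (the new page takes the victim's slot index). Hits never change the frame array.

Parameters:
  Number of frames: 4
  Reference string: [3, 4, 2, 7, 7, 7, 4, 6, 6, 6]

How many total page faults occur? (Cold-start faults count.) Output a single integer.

Answer: 5

Derivation:
Step 0: ref 3 → FAULT, frames=[3,-,-,-]
Step 1: ref 4 → FAULT, frames=[3,4,-,-]
Step 2: ref 2 → FAULT, frames=[3,4,2,-]
Step 3: ref 7 → FAULT, frames=[3,4,2,7]
Step 4: ref 7 → HIT, frames=[3,4,2,7]
Step 5: ref 7 → HIT, frames=[3,4,2,7]
Step 6: ref 4 → HIT, frames=[3,4,2,7]
Step 7: ref 6 → FAULT (evict 3), frames=[6,4,2,7]
Step 8: ref 6 → HIT, frames=[6,4,2,7]
Step 9: ref 6 → HIT, frames=[6,4,2,7]
Total faults: 5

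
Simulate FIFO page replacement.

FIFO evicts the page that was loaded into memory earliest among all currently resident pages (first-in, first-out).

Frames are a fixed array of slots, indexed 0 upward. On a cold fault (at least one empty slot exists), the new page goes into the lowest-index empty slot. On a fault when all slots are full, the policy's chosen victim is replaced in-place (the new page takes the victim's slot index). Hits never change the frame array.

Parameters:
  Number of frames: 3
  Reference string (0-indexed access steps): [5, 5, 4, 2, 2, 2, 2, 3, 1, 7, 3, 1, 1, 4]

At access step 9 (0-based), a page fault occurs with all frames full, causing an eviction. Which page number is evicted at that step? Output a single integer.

Step 0: ref 5 -> FAULT, frames=[5,-,-]
Step 1: ref 5 -> HIT, frames=[5,-,-]
Step 2: ref 4 -> FAULT, frames=[5,4,-]
Step 3: ref 2 -> FAULT, frames=[5,4,2]
Step 4: ref 2 -> HIT, frames=[5,4,2]
Step 5: ref 2 -> HIT, frames=[5,4,2]
Step 6: ref 2 -> HIT, frames=[5,4,2]
Step 7: ref 3 -> FAULT, evict 5, frames=[3,4,2]
Step 8: ref 1 -> FAULT, evict 4, frames=[3,1,2]
Step 9: ref 7 -> FAULT, evict 2, frames=[3,1,7]
At step 9: evicted page 2

Answer: 2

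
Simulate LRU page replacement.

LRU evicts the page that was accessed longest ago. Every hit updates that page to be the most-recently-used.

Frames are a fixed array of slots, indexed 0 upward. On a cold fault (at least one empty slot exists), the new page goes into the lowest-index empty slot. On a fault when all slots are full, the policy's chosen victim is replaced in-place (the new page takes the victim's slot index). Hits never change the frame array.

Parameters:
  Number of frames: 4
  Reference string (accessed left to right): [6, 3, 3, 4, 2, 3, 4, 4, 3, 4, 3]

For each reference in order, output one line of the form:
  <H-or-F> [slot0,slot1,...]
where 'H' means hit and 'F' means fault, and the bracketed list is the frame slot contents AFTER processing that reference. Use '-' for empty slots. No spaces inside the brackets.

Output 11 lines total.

F [6,-,-,-]
F [6,3,-,-]
H [6,3,-,-]
F [6,3,4,-]
F [6,3,4,2]
H [6,3,4,2]
H [6,3,4,2]
H [6,3,4,2]
H [6,3,4,2]
H [6,3,4,2]
H [6,3,4,2]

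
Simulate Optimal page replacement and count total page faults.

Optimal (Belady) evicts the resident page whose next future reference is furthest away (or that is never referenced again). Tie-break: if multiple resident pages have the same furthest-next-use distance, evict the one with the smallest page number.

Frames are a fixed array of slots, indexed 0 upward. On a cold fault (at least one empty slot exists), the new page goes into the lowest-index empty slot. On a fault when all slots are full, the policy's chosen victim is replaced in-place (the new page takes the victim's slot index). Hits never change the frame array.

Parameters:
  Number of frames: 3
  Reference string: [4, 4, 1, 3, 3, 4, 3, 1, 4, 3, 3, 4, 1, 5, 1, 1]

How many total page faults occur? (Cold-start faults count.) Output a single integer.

Step 0: ref 4 → FAULT, frames=[4,-,-]
Step 1: ref 4 → HIT, frames=[4,-,-]
Step 2: ref 1 → FAULT, frames=[4,1,-]
Step 3: ref 3 → FAULT, frames=[4,1,3]
Step 4: ref 3 → HIT, frames=[4,1,3]
Step 5: ref 4 → HIT, frames=[4,1,3]
Step 6: ref 3 → HIT, frames=[4,1,3]
Step 7: ref 1 → HIT, frames=[4,1,3]
Step 8: ref 4 → HIT, frames=[4,1,3]
Step 9: ref 3 → HIT, frames=[4,1,3]
Step 10: ref 3 → HIT, frames=[4,1,3]
Step 11: ref 4 → HIT, frames=[4,1,3]
Step 12: ref 1 → HIT, frames=[4,1,3]
Step 13: ref 5 → FAULT (evict 3), frames=[4,1,5]
Step 14: ref 1 → HIT, frames=[4,1,5]
Step 15: ref 1 → HIT, frames=[4,1,5]
Total faults: 4

Answer: 4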